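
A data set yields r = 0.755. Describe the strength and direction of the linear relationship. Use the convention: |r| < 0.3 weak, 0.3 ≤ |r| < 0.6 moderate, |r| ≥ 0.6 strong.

r = 0.755 > 0 so the relationship is positive.
|r| = 0.755, which falls in the strong range.

strong positive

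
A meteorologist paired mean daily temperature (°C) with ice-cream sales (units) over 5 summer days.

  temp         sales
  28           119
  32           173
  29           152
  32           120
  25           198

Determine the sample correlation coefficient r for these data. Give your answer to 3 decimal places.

-0.457

n = 5, Σx = 146, Σy = 762, Σx² = 4298, Σy² = 120798, Σxy = 22066
nΣxy − ΣxΣy = 110330 − 111252 = -922
nΣx² − (Σx)² = 21490 − 21316 = 174; nΣy² − (Σy)² = 603990 − 580644 = 23346
r = -922 / √(174 × 23346) = -922 / 2015.4910 ≈ -0.457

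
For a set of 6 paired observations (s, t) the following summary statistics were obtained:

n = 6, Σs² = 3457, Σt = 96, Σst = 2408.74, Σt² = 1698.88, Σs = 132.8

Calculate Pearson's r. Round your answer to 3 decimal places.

r = (nΣst − ΣsΣt) / √[(nΣs² − (Σs)²)(nΣt² − (Σt)²)]
Numerator: 6×2408.74 − 132.8×96 = 1703.64
Denominator: √[(20742 − 17635.84)(10193.28 − 9216)] = √[3106.16 × 977.28] = 1742.2939
r = 1703.64 / 1742.2939 ≈ 0.978

0.978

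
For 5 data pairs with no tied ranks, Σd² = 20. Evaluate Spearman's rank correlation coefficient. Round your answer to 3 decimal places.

0.000

ρ = 1 − 6Σd² / [n(n²−1)] = 1 − 6×20 / (5×24)
  = 1 − 120/120 = 1 − 1.0000 ≈ 0.000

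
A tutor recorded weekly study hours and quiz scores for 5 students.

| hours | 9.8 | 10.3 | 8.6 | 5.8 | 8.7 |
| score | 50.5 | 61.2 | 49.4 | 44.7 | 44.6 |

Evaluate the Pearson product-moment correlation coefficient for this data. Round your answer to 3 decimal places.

0.718

n = 5, Σx = 43.2, Σy = 250.4, Σx² = 385.42, Σy² = 12723.3, Σxy = 2197.38
nΣxy − ΣxΣy = 10986.9 − 10817.28 = 169.62
nΣx² − (Σx)² = 1927.1 − 1866.24 = 60.86; nΣy² − (Σy)² = 63616.5 − 62700.16 = 916.34
r = 169.62 / √(60.86 × 916.34) = 169.62 / 236.1535 ≈ 0.718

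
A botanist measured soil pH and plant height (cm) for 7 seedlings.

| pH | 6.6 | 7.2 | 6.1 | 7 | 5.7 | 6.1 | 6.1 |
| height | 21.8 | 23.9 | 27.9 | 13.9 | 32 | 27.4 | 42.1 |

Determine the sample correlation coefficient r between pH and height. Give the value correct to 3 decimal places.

-0.686

n = 7, Σx = 44.8, Σy = 189, Σx² = 288.52, Σy² = 5565.24, Σxy = 1189.8
nΣxy − ΣxΣy = 8328.6 − 8467.2 = -138.6
nΣx² − (Σx)² = 2019.64 − 2007.04 = 12.6; nΣy² − (Σy)² = 38956.68 − 35721 = 3235.68
r = -138.6 / √(12.6 × 3235.68) = -138.6 / 201.9148 ≈ -0.686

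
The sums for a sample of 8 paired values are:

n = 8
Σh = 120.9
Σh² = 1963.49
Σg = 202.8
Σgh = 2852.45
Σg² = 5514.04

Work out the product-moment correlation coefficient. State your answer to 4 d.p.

-0.9415

r = (nΣgh − ΣgΣh) / √[(nΣg² − (Σg)²)(nΣh² − (Σh)²)]
Numerator: 8×2852.45 − 202.8×120.9 = -1698.92
Denominator: √[(44112.32 − 41127.84)(15707.92 − 14616.81)] = √[2984.48 × 1091.11] = 1804.5487
r = -1698.92 / 1804.5487 ≈ -0.9415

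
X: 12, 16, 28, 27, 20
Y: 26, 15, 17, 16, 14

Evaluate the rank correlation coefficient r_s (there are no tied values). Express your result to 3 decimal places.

Rank X: 1, 2, 5, 4, 3
Rank Y: 5, 2, 4, 3, 1
d = rank(X) − rank(Y): -4, 0, 1, 1, 2; Σd² = 22
ρ = 1 − 6Σd² / [n(n²−1)] = 1 − 6×22 / (5×24) = 1 − 132/120 ≈ -0.100

-0.100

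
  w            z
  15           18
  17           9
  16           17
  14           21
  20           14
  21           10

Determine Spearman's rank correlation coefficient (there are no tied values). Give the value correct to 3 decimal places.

Rank w: 2, 4, 3, 1, 5, 6
Rank z: 5, 1, 4, 6, 3, 2
d = rank(w) − rank(z): -3, 3, -1, -5, 2, 4; Σd² = 64
ρ = 1 − 6Σd² / [n(n²−1)] = 1 − 6×64 / (6×35) = 1 − 384/210 ≈ -0.829

-0.829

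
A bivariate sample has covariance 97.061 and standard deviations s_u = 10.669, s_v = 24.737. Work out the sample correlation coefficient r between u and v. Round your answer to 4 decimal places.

r = Cov(u,v) / (s_u · s_v) = 97.061 / (10.669 × 24.737)
  = 97.061 / 263.9191 ≈ 0.3678

0.3678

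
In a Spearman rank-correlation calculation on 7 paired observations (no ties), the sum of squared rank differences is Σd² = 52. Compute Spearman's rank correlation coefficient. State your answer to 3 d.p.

ρ = 1 − 6Σd² / [n(n²−1)] = 1 − 6×52 / (7×48)
  = 1 − 312/336 = 1 − 0.9286 ≈ 0.071

0.071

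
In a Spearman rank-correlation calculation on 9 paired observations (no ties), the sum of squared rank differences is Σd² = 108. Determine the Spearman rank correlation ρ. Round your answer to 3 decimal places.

0.100

ρ = 1 − 6Σd² / [n(n²−1)] = 1 − 6×108 / (9×80)
  = 1 − 648/720 = 1 − 0.9000 ≈ 0.100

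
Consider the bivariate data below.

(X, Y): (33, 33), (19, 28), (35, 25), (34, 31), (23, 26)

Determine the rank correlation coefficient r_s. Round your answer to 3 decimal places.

Rank X: 3, 1, 5, 4, 2
Rank Y: 5, 3, 1, 4, 2
d = rank(X) − rank(Y): -2, -2, 4, 0, 0; Σd² = 24
ρ = 1 − 6Σd² / [n(n²−1)] = 1 − 6×24 / (5×24) = 1 − 144/120 ≈ -0.200

-0.200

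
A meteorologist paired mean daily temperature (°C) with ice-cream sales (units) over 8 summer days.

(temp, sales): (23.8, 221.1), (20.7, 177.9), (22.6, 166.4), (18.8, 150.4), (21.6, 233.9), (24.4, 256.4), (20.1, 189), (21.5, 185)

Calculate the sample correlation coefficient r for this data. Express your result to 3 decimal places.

0.737

n = 8, Σx = 173.5, Σy = 1580.1, Σx² = 3787.31, Σy² = 321238.91, Σxy = 34617.67
nΣxy − ΣxΣy = 276941.36 − 274147.35 = 2794.01
nΣx² − (Σx)² = 30298.48 − 30102.25 = 196.23; nΣy² − (Σy)² = 2569911.28 − 2496716.01 = 73195.27
r = 2794.01 / √(196.23 × 73195.27) = 2794.01 / 3789.8691 ≈ 0.737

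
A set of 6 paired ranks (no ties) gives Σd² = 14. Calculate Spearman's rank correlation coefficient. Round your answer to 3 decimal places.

0.600

ρ = 1 − 6Σd² / [n(n²−1)] = 1 − 6×14 / (6×35)
  = 1 − 84/210 = 1 − 0.4000 ≈ 0.600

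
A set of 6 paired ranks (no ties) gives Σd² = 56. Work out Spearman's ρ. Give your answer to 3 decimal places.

ρ = 1 − 6Σd² / [n(n²−1)] = 1 − 6×56 / (6×35)
  = 1 − 336/210 = 1 − 1.6000 ≈ -0.600

-0.600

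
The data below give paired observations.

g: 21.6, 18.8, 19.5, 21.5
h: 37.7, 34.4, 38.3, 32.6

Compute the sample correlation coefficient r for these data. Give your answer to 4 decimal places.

n = 4, Σg = 81.4, Σh = 143, Σg² = 1662.5, Σh² = 5134.3, Σgh = 2908.79
nΣgh − ΣgΣh = 11635.16 − 11640.2 = -5.04
nΣg² − (Σg)² = 6650 − 6625.96 = 24.04; nΣh² − (Σh)² = 20537.2 − 20449 = 88.2
r = -5.04 / √(24.04 × 88.2) = -5.04 / 46.0470 ≈ -0.1095

-0.1095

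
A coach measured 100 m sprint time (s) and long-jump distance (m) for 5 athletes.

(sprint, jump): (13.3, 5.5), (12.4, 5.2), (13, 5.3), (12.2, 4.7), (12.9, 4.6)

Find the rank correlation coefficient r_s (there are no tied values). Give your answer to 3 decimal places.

Rank sprint: 5, 2, 4, 1, 3
Rank jump: 5, 3, 4, 2, 1
d = rank(sprint) − rank(jump): 0, -1, 0, -1, 2; Σd² = 6
ρ = 1 − 6Σd² / [n(n²−1)] = 1 − 6×6 / (5×24) = 1 − 36/120 ≈ 0.700

0.700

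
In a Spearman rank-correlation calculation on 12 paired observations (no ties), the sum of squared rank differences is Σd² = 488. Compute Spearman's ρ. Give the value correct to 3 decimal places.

-0.706

ρ = 1 − 6Σd² / [n(n²−1)] = 1 − 6×488 / (12×143)
  = 1 − 2928/1716 = 1 − 1.7063 ≈ -0.706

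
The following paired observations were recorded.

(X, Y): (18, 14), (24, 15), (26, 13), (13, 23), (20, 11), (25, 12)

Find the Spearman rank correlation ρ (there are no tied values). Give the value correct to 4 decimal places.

Rank X: 2, 4, 6, 1, 3, 5
Rank Y: 4, 5, 3, 6, 1, 2
d = rank(X) − rank(Y): -2, -1, 3, -5, 2, 3; Σd² = 52
ρ = 1 − 6Σd² / [n(n²−1)] = 1 − 6×52 / (6×35) = 1 − 312/210 ≈ -0.4857

-0.4857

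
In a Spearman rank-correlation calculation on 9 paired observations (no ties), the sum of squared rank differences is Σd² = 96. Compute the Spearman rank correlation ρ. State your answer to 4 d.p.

0.2000

ρ = 1 − 6Σd² / [n(n²−1)] = 1 − 6×96 / (9×80)
  = 1 − 576/720 = 1 − 0.80000 ≈ 0.2000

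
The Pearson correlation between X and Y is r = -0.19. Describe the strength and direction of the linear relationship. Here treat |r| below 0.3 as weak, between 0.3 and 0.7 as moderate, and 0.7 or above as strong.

r = -0.19 < 0 so the relationship is negative.
|r| = 0.19, which falls in the weak range.

weak negative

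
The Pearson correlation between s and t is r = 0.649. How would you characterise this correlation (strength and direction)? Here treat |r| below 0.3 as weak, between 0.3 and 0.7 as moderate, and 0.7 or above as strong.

moderate positive

r = 0.649 > 0 so the relationship is positive.
|r| = 0.649, which falls in the moderate range.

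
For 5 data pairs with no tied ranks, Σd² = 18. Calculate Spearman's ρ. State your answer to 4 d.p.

0.1000

ρ = 1 − 6Σd² / [n(n²−1)] = 1 − 6×18 / (5×24)
  = 1 − 108/120 = 1 − 0.90000 ≈ 0.1000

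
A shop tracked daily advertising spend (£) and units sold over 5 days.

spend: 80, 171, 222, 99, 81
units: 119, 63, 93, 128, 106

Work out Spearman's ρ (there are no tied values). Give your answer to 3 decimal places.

Rank spend: 1, 4, 5, 3, 2
Rank units: 4, 1, 2, 5, 3
d = rank(spend) − rank(units): -3, 3, 3, -2, -1; Σd² = 32
ρ = 1 − 6Σd² / [n(n²−1)] = 1 − 6×32 / (5×24) = 1 − 192/120 ≈ -0.600

-0.600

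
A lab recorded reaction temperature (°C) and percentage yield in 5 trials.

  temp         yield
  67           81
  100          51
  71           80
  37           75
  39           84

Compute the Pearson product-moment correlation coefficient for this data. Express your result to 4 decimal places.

-0.7491

n = 5, Σx = 314, Σy = 371, Σx² = 22420, Σy² = 28243, Σxy = 22258
nΣxy − ΣxΣy = 111290 − 116494 = -5204
nΣx² − (Σx)² = 112100 − 98596 = 13504; nΣy² − (Σy)² = 141215 − 137641 = 3574
r = -5204 / √(13504 × 3574) = -5204 / 6947.1790 ≈ -0.7491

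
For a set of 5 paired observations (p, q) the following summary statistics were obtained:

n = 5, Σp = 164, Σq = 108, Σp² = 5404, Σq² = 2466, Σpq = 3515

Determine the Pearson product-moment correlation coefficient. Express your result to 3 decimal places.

r = (nΣpq − ΣpΣq) / √[(nΣp² − (Σp)²)(nΣq² − (Σq)²)]
Numerator: 5×3515 − 164×108 = -137
Denominator: √[(27020 − 26896)(12330 − 11664)] = √[124 × 666] = 287.3743
r = -137 / 287.3743 ≈ -0.477

-0.477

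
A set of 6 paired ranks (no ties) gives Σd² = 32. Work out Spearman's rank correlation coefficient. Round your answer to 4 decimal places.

0.0857

ρ = 1 − 6Σd² / [n(n²−1)] = 1 − 6×32 / (6×35)
  = 1 − 192/210 = 1 − 0.91429 ≈ 0.0857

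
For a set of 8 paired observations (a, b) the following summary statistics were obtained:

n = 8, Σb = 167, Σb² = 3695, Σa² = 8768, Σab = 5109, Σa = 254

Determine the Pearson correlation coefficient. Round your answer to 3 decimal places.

r = (nΣab − ΣaΣb) / √[(nΣa² − (Σa)²)(nΣb² − (Σb)²)]
Numerator: 8×5109 − 254×167 = -1546
Denominator: √[(70144 − 64516)(29560 − 27889)] = √[5628 × 1671] = 3066.6575
r = -1546 / 3066.6575 ≈ -0.504

-0.504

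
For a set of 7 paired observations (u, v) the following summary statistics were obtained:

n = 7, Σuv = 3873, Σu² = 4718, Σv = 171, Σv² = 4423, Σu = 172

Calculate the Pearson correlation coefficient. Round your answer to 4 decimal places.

-0.9457

r = (nΣuv − ΣuΣv) / √[(nΣu² − (Σu)²)(nΣv² − (Σv)²)]
Numerator: 7×3873 − 172×171 = -2301
Denominator: √[(33026 − 29584)(30961 − 29241)] = √[3442 × 1720] = 2433.1543
r = -2301 / 2433.1543 ≈ -0.9457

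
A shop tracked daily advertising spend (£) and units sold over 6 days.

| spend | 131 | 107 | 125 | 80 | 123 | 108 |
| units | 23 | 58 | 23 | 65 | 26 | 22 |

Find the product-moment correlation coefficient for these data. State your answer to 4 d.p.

n = 6, Σx = 674, Σy = 217, Σx² = 77428, Σy² = 9807, Σxy = 22868
nΣxy − ΣxΣy = 137208 − 146258 = -9050
nΣx² − (Σx)² = 464568 − 454276 = 10292; nΣy² − (Σy)² = 58842 − 47089 = 11753
r = -9050 / √(10292 × 11753) = -9050 / 10998.2670 ≈ -0.8229

-0.8229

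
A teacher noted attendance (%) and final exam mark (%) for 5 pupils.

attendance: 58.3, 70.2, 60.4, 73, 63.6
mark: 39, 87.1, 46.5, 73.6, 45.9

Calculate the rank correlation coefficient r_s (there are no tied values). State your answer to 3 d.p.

Rank attendance: 1, 4, 2, 5, 3
Rank mark: 1, 5, 3, 4, 2
d = rank(attendance) − rank(mark): 0, -1, -1, 1, 1; Σd² = 4
ρ = 1 − 6Σd² / [n(n²−1)] = 1 − 6×4 / (5×24) = 1 − 24/120 ≈ 0.800

0.800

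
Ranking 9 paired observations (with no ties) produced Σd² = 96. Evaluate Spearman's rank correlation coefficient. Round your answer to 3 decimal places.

ρ = 1 − 6Σd² / [n(n²−1)] = 1 − 6×96 / (9×80)
  = 1 − 576/720 = 1 − 0.8000 ≈ 0.200

0.200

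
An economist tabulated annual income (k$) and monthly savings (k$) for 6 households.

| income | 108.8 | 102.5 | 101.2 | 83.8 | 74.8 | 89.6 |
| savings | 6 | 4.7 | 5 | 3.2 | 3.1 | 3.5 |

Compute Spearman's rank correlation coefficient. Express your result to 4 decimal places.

Rank income: 6, 5, 4, 2, 1, 3
Rank savings: 6, 4, 5, 2, 1, 3
d = rank(income) − rank(savings): 0, 1, -1, 0, 0, 0; Σd² = 2
ρ = 1 − 6Σd² / [n(n²−1)] = 1 − 6×2 / (6×35) = 1 − 12/210 ≈ 0.9429

0.9429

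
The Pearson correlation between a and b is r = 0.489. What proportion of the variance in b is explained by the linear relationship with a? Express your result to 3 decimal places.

r² = (0.489)² = 0.239

0.239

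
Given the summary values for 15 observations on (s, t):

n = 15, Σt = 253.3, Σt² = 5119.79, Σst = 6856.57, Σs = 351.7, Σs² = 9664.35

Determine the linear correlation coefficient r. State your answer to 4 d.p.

r = (nΣst − ΣsΣt) / √[(nΣs² − (Σs)²)(nΣt² − (Σt)²)]
Numerator: 15×6856.57 − 351.7×253.3 = 13762.94
Denominator: √[(144965.25 − 123692.89)(76796.85 − 64160.89)] = √[21272.36 × 12635.96] = 16395.0203
r = 13762.94 / 16395.0203 ≈ 0.8395

0.8395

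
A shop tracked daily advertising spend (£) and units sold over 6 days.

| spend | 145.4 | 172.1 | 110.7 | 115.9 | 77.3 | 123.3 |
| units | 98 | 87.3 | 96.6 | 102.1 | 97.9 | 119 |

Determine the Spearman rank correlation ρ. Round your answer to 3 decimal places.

Rank spend: 5, 6, 2, 3, 1, 4
Rank units: 4, 1, 2, 5, 3, 6
d = rank(spend) − rank(units): 1, 5, 0, -2, -2, -2; Σd² = 38
ρ = 1 − 6Σd² / [n(n²−1)] = 1 − 6×38 / (6×35) = 1 − 228/210 ≈ -0.086

-0.086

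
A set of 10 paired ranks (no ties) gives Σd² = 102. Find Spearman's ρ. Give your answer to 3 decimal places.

0.382

ρ = 1 − 6Σd² / [n(n²−1)] = 1 − 6×102 / (10×99)
  = 1 − 612/990 = 1 − 0.6182 ≈ 0.382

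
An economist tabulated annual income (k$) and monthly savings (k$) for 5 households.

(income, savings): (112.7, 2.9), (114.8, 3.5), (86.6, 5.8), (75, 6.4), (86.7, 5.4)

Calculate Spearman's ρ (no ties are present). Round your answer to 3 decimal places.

Rank income: 4, 5, 2, 1, 3
Rank savings: 1, 2, 4, 5, 3
d = rank(income) − rank(savings): 3, 3, -2, -4, 0; Σd² = 38
ρ = 1 − 6Σd² / [n(n²−1)] = 1 − 6×38 / (5×24) = 1 − 228/120 ≈ -0.900

-0.900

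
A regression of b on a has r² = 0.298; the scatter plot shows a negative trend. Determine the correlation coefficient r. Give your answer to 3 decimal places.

|r| = √0.298 = 0.546
The association is negative, so r = −0.546.

-0.546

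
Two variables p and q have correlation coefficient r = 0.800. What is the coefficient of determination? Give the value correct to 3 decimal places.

r² = (0.800)² = 0.640

0.640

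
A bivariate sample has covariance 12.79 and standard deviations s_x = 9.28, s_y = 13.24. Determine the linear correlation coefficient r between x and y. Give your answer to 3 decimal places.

r = Cov(x,y) / (s_x · s_y) = 12.79 / (9.28 × 13.24)
  = 12.79 / 122.8672 ≈ 0.104

0.104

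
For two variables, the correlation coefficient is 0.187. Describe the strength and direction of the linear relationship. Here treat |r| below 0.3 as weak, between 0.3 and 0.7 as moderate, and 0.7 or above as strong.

r = 0.187 > 0 so the relationship is positive.
|r| = 0.187, which falls in the weak range.

weak positive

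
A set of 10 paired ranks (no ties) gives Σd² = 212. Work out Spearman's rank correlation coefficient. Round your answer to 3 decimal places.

ρ = 1 − 6Σd² / [n(n²−1)] = 1 − 6×212 / (10×99)
  = 1 − 1272/990 = 1 − 1.2848 ≈ -0.285

-0.285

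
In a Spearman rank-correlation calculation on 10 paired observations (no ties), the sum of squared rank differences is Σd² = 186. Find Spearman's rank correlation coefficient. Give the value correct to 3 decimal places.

ρ = 1 − 6Σd² / [n(n²−1)] = 1 − 6×186 / (10×99)
  = 1 − 1116/990 = 1 − 1.1273 ≈ -0.127

-0.127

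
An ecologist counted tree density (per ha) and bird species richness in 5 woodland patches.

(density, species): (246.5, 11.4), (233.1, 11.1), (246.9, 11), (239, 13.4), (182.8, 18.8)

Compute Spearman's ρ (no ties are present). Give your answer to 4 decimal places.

-0.7000

Rank density: 4, 2, 5, 3, 1
Rank species: 3, 2, 1, 4, 5
d = rank(density) − rank(species): 1, 0, 4, -1, -4; Σd² = 34
ρ = 1 − 6Σd² / [n(n²−1)] = 1 − 6×34 / (5×24) = 1 − 204/120 ≈ -0.7000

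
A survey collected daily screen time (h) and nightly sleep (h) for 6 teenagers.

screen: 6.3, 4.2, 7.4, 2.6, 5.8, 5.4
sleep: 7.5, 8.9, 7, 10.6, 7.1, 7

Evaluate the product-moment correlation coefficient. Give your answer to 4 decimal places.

-0.9093

n = 6, Σx = 31.7, Σy = 48.1, Σx² = 181.65, Σy² = 396.23, Σxy = 242.97
nΣxy − ΣxΣy = 1457.82 − 1524.77 = -66.95
nΣx² − (Σx)² = 1089.9 − 1004.89 = 85.01; nΣy² − (Σy)² = 2377.38 − 2313.61 = 63.77
r = -66.95 / √(85.01 × 63.77) = -66.95 / 73.6280 ≈ -0.9093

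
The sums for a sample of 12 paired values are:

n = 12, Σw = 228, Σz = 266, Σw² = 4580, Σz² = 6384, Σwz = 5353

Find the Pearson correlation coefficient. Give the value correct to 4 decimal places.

r = (nΣwz − ΣwΣz) / √[(nΣw² − (Σw)²)(nΣz² − (Σz)²)]
Numerator: 12×5353 − 228×266 = 3588
Denominator: √[(54960 − 51984)(76608 − 70756)] = √[2976 × 5852] = 4173.1945
r = 3588 / 4173.1945 ≈ 0.8598

0.8598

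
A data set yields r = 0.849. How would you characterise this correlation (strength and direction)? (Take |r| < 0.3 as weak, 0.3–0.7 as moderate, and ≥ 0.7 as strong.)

r = 0.849 > 0 so the relationship is positive.
|r| = 0.849, which falls in the strong range.

strong positive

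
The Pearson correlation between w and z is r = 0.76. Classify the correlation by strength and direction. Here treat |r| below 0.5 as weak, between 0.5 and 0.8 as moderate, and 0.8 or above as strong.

moderate positive

r = 0.76 > 0 so the relationship is positive.
|r| = 0.76, which falls in the moderate range.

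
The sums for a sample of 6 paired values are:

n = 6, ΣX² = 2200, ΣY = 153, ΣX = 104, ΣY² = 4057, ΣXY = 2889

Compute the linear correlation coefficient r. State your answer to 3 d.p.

0.953

r = (nΣXY − ΣXΣY) / √[(nΣX² − (ΣX)²)(nΣY² − (ΣY)²)]
Numerator: 6×2889 − 104×153 = 1422
Denominator: √[(13200 − 10816)(24342 − 23409)] = √[2384 × 933] = 1491.3993
r = 1422 / 1491.3993 ≈ 0.953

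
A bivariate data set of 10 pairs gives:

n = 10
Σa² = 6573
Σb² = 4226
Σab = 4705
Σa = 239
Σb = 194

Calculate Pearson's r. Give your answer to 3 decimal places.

0.108

r = (nΣab − ΣaΣb) / √[(nΣa² − (Σa)²)(nΣb² − (Σb)²)]
Numerator: 10×4705 − 239×194 = 684
Denominator: √[(65730 − 57121)(42260 − 37636)] = √[8609 × 4624] = 6309.3594
r = 684 / 6309.3594 ≈ 0.108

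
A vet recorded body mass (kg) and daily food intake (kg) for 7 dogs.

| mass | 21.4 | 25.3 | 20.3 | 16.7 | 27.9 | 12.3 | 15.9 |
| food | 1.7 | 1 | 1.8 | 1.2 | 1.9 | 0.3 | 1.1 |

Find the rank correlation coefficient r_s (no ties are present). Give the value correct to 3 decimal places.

Rank mass: 5, 6, 4, 3, 7, 1, 2
Rank food: 5, 2, 6, 4, 7, 1, 3
d = rank(mass) − rank(food): 0, 4, -2, -1, 0, 0, -1; Σd² = 22
ρ = 1 − 6Σd² / [n(n²−1)] = 1 − 6×22 / (7×48) = 1 − 132/336 ≈ 0.607

0.607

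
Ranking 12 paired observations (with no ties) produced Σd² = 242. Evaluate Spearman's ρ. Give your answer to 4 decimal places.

ρ = 1 − 6Σd² / [n(n²−1)] = 1 − 6×242 / (12×143)
  = 1 − 1452/1716 = 1 − 0.84615 ≈ 0.1538

0.1538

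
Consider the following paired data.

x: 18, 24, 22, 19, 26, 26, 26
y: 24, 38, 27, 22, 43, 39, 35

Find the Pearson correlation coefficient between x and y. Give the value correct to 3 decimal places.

n = 7, Σx = 161, Σy = 228, Σx² = 3773, Σy² = 7828, Σxy = 5398
nΣxy − ΣxΣy = 37786 − 36708 = 1078
nΣx² − (Σx)² = 26411 − 25921 = 490; nΣy² − (Σy)² = 54796 − 51984 = 2812
r = 1078 / √(490 × 2812) = 1078 / 1173.8313 ≈ 0.918

0.918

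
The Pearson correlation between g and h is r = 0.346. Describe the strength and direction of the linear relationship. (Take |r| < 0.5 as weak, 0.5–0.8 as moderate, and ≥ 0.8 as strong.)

r = 0.346 > 0 so the relationship is positive.
|r| = 0.346, which falls in the weak range.

weak positive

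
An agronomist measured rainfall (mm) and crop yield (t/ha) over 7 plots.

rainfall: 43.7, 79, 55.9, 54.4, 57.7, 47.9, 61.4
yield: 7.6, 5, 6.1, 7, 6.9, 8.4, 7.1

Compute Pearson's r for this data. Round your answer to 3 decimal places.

n = 7, Σx = 400, Σy = 48.1, Σx² = 23628.52, Σy² = 337.55, Σxy = 2685.34
nΣxy − ΣxΣy = 18797.38 − 19240 = -442.62
nΣx² − (Σx)² = 165399.64 − 160000 = 5399.64; nΣy² − (Σy)² = 2362.85 − 2313.61 = 49.24
r = -442.62 / √(5399.64 × 49.24) = -442.62 / 515.6339 ≈ -0.858

-0.858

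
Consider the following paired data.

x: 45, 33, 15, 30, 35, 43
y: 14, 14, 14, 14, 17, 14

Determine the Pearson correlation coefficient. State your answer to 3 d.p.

n = 6, Σx = 201, Σy = 87, Σx² = 7313, Σy² = 1269, Σxy = 2919
nΣxy − ΣxΣy = 17514 − 17487 = 27
nΣx² − (Σx)² = 43878 − 40401 = 3477; nΣy² − (Σy)² = 7614 − 7569 = 45
r = 27 / √(3477 × 45) = 27 / 395.5566 ≈ 0.068

0.068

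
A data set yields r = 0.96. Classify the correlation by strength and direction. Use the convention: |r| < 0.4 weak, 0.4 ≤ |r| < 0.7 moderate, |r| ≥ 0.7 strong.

strong positive

r = 0.96 > 0 so the relationship is positive.
|r| = 0.96, which falls in the strong range.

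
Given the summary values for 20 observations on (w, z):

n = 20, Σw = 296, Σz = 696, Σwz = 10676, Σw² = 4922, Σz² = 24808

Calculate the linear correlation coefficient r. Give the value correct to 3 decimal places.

r = (nΣwz − ΣwΣz) / √[(nΣw² − (Σw)²)(nΣz² − (Σz)²)]
Numerator: 20×10676 − 296×696 = 7504
Denominator: √[(98440 − 87616)(496160 − 484416)] = √[10824 × 11744] = 11274.6200
r = 7504 / 11274.6200 ≈ 0.666

0.666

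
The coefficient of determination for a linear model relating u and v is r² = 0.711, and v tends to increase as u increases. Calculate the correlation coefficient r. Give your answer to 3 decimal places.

|r| = √0.711 = 0.843
The association is positive, so r = 0.843.

0.843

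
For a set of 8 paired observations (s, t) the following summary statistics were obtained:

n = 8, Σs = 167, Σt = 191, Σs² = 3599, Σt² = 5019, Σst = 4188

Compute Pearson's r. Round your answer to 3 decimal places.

0.883

r = (nΣst − ΣsΣt) / √[(nΣs² − (Σs)²)(nΣt² − (Σt)²)]
Numerator: 8×4188 − 167×191 = 1607
Denominator: √[(28792 − 27889)(40152 − 36481)] = √[903 × 3671] = 1820.6903
r = 1607 / 1820.6903 ≈ 0.883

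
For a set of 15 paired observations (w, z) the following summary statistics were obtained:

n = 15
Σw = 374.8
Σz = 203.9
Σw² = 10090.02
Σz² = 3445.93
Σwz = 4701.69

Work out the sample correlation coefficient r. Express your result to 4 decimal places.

r = (nΣwz − ΣwΣz) / √[(nΣw² − (Σw)²)(nΣz² − (Σz)²)]
Numerator: 15×4701.69 − 374.8×203.9 = -5896.37
Denominator: √[(151350.3 − 140475.04)(51688.95 − 41575.21)] = √[10875.26 × 10113.74] = 10487.5904
r = -5896.37 / 10487.5904 ≈ -0.5622

-0.5622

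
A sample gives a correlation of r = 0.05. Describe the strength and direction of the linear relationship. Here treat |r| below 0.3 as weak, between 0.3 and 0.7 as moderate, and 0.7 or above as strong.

weak positive

r = 0.05 > 0 so the relationship is positive.
|r| = 0.05, which falls in the weak range.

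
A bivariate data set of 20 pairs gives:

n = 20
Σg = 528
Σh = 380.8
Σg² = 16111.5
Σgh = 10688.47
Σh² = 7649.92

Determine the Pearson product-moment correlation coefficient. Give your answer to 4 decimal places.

0.6820

r = (nΣgh − ΣgΣh) / √[(nΣg² − (Σg)²)(nΣh² − (Σh)²)]
Numerator: 20×10688.47 − 528×380.8 = 12707
Denominator: √[(322230 − 278784)(152998.4 − 145008.64)] = √[43446 × 7989.76] = 18631.2402
r = 12707 / 18631.2402 ≈ 0.6820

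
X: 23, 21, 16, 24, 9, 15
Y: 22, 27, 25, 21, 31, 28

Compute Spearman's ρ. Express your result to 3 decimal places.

-0.943

Rank X: 5, 4, 3, 6, 1, 2
Rank Y: 2, 4, 3, 1, 6, 5
d = rank(X) − rank(Y): 3, 0, 0, 5, -5, -3; Σd² = 68
ρ = 1 − 6Σd² / [n(n²−1)] = 1 − 6×68 / (6×35) = 1 − 408/210 ≈ -0.943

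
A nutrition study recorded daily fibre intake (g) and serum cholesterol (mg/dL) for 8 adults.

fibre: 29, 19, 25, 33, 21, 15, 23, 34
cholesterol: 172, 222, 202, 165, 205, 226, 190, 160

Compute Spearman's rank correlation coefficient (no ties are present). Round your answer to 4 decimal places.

Rank fibre: 6, 2, 5, 7, 3, 1, 4, 8
Rank cholesterol: 3, 7, 5, 2, 6, 8, 4, 1
d = rank(fibre) − rank(cholesterol): 3, -5, 0, 5, -3, -7, 0, 7; Σd² = 166
ρ = 1 − 6Σd² / [n(n²−1)] = 1 − 6×166 / (8×63) = 1 − 996/504 ≈ -0.9762

-0.9762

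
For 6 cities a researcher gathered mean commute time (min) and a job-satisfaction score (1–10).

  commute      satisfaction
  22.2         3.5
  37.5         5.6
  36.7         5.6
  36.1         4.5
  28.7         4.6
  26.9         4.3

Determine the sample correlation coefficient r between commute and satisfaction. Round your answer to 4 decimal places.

0.8781

n = 6, Σx = 188.1, Σy = 28.1, Σx² = 6096.49, Σy² = 134.87, Σxy = 903.36
nΣxy − ΣxΣy = 5420.16 − 5285.61 = 134.55
nΣx² − (Σx)² = 36578.94 − 35381.61 = 1197.33; nΣy² − (Σy)² = 809.22 − 789.61 = 19.61
r = 134.55 / √(1197.33 × 19.61) = 134.55 / 153.2307 ≈ 0.8781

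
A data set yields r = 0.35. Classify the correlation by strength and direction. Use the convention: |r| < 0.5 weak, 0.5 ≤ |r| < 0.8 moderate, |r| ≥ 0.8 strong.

weak positive

r = 0.35 > 0 so the relationship is positive.
|r| = 0.35, which falls in the weak range.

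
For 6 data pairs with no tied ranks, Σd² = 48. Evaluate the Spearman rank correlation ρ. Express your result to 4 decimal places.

ρ = 1 − 6Σd² / [n(n²−1)] = 1 − 6×48 / (6×35)
  = 1 − 288/210 = 1 − 1.37143 ≈ -0.3714

-0.3714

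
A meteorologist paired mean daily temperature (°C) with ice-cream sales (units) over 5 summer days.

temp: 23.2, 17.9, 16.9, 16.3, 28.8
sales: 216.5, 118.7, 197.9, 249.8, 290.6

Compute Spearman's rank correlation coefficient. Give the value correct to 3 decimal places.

0.300

Rank temp: 4, 3, 2, 1, 5
Rank sales: 3, 1, 2, 4, 5
d = rank(temp) − rank(sales): 1, 2, 0, -3, 0; Σd² = 14
ρ = 1 − 6Σd² / [n(n²−1)] = 1 − 6×14 / (5×24) = 1 − 84/120 ≈ 0.300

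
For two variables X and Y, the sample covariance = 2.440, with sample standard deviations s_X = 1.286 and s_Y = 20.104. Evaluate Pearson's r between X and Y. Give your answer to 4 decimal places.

0.0944

r = Cov(X,Y) / (s_X · s_Y) = 2.440 / (1.286 × 20.104)
  = 2.440 / 25.8537 ≈ 0.0944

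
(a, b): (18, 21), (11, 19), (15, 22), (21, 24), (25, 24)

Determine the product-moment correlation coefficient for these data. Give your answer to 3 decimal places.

n = 5, Σa = 90, Σb = 110, Σa² = 1736, Σb² = 2438, Σab = 2021
nΣab − ΣaΣb = 10105 − 9900 = 205
nΣa² − (Σa)² = 8680 − 8100 = 580; nΣb² − (Σb)² = 12190 − 12100 = 90
r = 205 / √(580 × 90) = 205 / 228.4732 ≈ 0.897

0.897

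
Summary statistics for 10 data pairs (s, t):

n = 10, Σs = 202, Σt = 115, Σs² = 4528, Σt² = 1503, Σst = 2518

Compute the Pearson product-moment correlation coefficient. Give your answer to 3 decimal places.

0.686

r = (nΣst − ΣsΣt) / √[(nΣs² − (Σs)²)(nΣt² − (Σt)²)]
Numerator: 10×2518 − 202×115 = 1950
Denominator: √[(45280 − 40804)(15030 − 13225)] = √[4476 × 1805] = 2842.3898
r = 1950 / 2842.3898 ≈ 0.686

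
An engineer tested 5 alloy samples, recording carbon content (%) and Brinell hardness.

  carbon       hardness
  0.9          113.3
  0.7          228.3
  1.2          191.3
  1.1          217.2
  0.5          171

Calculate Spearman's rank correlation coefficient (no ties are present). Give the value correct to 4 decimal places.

Rank carbon: 3, 2, 5, 4, 1
Rank hardness: 1, 5, 3, 4, 2
d = rank(carbon) − rank(hardness): 2, -3, 2, 0, -1; Σd² = 18
ρ = 1 − 6Σd² / [n(n²−1)] = 1 − 6×18 / (5×24) = 1 − 108/120 ≈ 0.1000

0.1000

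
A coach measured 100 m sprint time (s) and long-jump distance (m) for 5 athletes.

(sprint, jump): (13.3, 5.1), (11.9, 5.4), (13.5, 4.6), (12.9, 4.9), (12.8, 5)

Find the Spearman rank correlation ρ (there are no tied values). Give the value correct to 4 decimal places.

-0.7000

Rank sprint: 4, 1, 5, 3, 2
Rank jump: 4, 5, 1, 2, 3
d = rank(sprint) − rank(jump): 0, -4, 4, 1, -1; Σd² = 34
ρ = 1 − 6Σd² / [n(n²−1)] = 1 − 6×34 / (5×24) = 1 − 204/120 ≈ -0.7000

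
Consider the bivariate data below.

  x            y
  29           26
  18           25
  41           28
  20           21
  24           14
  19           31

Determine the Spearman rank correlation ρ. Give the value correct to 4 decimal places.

0.0857

Rank x: 5, 1, 6, 3, 4, 2
Rank y: 4, 3, 5, 2, 1, 6
d = rank(x) − rank(y): 1, -2, 1, 1, 3, -4; Σd² = 32
ρ = 1 − 6Σd² / [n(n²−1)] = 1 − 6×32 / (6×35) = 1 − 192/210 ≈ 0.0857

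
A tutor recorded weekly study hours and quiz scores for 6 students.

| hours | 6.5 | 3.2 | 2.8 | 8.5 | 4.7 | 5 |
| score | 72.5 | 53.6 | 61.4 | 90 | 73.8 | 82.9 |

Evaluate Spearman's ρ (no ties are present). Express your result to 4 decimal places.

0.7714

Rank hours: 5, 2, 1, 6, 3, 4
Rank score: 3, 1, 2, 6, 4, 5
d = rank(hours) − rank(score): 2, 1, -1, 0, -1, -1; Σd² = 8
ρ = 1 − 6Σd² / [n(n²−1)] = 1 − 6×8 / (6×35) = 1 − 48/210 ≈ 0.7714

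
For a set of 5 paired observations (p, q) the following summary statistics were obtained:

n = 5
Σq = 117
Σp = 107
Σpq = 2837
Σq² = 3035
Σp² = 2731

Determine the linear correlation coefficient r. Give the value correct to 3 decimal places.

0.920

r = (nΣpq − ΣpΣq) / √[(nΣp² − (Σp)²)(nΣq² − (Σq)²)]
Numerator: 5×2837 − 107×117 = 1666
Denominator: √[(13655 − 11449)(15175 − 13689)] = √[2206 × 1486] = 1810.5568
r = 1666 / 1810.5568 ≈ 0.920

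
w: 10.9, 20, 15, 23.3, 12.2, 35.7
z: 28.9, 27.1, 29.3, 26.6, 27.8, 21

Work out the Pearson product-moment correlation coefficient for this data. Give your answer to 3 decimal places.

-0.944

n = 6, Σw = 117.1, Σz = 160.7, Σw² = 2710.03, Σz² = 4349.51, Σwz = 3005.15
nΣwz − ΣwΣz = 18030.9 − 18817.97 = -787.07
nΣw² − (Σw)² = 16260.18 − 13712.41 = 2547.77; nΣz² − (Σz)² = 26097.06 − 25824.49 = 272.57
r = -787.07 / √(2547.77 × 272.57) = -787.07 / 833.3341 ≈ -0.944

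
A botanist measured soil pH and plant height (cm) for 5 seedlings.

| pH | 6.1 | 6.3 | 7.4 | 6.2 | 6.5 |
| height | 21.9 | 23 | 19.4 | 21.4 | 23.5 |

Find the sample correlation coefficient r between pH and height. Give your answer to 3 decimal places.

-0.691

n = 5, Σx = 32.5, Σy = 109.2, Σx² = 212.35, Σy² = 2395.18, Σxy = 707.48
nΣxy − ΣxΣy = 3537.4 − 3549 = -11.6
nΣx² − (Σx)² = 1061.75 − 1056.25 = 5.5; nΣy² − (Σy)² = 11975.9 − 11924.64 = 51.26
r = -11.6 / √(5.5 × 51.26) = -11.6 / 16.7908 ≈ -0.691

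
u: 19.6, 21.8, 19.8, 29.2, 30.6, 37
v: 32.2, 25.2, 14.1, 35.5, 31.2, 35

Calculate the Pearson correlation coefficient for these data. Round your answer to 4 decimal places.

n = 6, Σu = 158, Σv = 173.2, Σu² = 4409.44, Σv² = 5329.38, Σuv = 4745.98
nΣuv − ΣuΣv = 28475.88 − 27365.6 = 1110.28
nΣu² − (Σu)² = 26456.64 − 24964 = 1492.64; nΣv² − (Σv)² = 31976.28 − 29998.24 = 1978.04
r = 1110.28 / √(1492.64 × 1978.04) = 1110.28 / 1718.2845 ≈ 0.6462

0.6462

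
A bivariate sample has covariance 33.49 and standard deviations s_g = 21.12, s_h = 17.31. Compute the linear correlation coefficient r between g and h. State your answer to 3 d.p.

r = Cov(g,h) / (s_g · s_h) = 33.49 / (21.12 × 17.31)
  = 33.49 / 365.5872 ≈ 0.092

0.092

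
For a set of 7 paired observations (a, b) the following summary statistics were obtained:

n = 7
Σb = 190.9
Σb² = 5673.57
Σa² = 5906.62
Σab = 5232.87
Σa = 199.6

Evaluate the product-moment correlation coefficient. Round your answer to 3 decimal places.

r = (nΣab − ΣaΣb) / √[(nΣa² − (Σa)²)(nΣb² − (Σb)²)]
Numerator: 7×5232.87 − 199.6×190.9 = -1473.55
Denominator: √[(41346.34 − 39840.16)(39714.99 − 36442.81)] = √[1506.18 × 3272.18] = 2220.0207
r = -1473.55 / 2220.0207 ≈ -0.664

-0.664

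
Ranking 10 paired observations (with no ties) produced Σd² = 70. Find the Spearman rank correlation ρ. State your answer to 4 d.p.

ρ = 1 − 6Σd² / [n(n²−1)] = 1 − 6×70 / (10×99)
  = 1 − 420/990 = 1 − 0.42424 ≈ 0.5758

0.5758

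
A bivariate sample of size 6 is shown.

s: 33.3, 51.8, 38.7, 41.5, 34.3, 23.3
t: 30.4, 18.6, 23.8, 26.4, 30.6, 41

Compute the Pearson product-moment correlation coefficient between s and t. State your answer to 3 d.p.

-0.964

n = 6, Σs = 222.9, Σt = 170.8, Σs² = 8731.45, Σt² = 5150.88, Σst = 5997.34
nΣst − ΣsΣt = 35984.04 − 38071.32 = -2087.28
nΣs² − (Σs)² = 52388.7 − 49684.41 = 2704.29; nΣt² − (Σt)² = 30905.28 − 29172.64 = 1732.64
r = -2087.28 / √(2704.29 × 1732.64) = -2087.28 / 2164.6157 ≈ -0.964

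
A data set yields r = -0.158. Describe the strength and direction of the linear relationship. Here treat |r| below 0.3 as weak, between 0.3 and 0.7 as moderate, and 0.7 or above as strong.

r = -0.158 < 0 so the relationship is negative.
|r| = 0.158, which falls in the weak range.

weak negative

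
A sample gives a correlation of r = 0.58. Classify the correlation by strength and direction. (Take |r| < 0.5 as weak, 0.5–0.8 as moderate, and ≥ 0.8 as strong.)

r = 0.58 > 0 so the relationship is positive.
|r| = 0.58, which falls in the moderate range.

moderate positive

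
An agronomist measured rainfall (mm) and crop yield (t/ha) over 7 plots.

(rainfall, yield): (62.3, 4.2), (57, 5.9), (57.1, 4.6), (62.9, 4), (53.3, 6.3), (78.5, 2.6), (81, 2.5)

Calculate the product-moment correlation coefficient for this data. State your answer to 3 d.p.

n = 7, Σx = 452.1, Σy = 30.1, Σx² = 29911.25, Σy² = 142.31, Σxy = 1854.61
nΣxy − ΣxΣy = 12982.27 − 13608.21 = -625.94
nΣx² − (Σx)² = 209378.75 − 204394.41 = 4984.34; nΣy² − (Σy)² = 996.17 − 906.01 = 90.16
r = -625.94 / √(4984.34 × 90.16) = -625.94 / 670.3642 ≈ -0.934

-0.934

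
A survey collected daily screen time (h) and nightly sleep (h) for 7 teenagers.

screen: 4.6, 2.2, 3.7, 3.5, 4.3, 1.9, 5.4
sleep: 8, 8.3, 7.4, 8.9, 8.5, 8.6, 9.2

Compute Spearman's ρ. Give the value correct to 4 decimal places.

Rank screen: 6, 2, 4, 3, 5, 1, 7
Rank sleep: 2, 3, 1, 6, 4, 5, 7
d = rank(screen) − rank(sleep): 4, -1, 3, -3, 1, -4, 0; Σd² = 52
ρ = 1 − 6Σd² / [n(n²−1)] = 1 − 6×52 / (7×48) = 1 − 312/336 ≈ 0.0714

0.0714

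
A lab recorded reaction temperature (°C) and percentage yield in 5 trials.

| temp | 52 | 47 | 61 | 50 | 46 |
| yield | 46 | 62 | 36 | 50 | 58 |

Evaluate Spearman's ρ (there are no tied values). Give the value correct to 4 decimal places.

-0.9000

Rank temp: 4, 2, 5, 3, 1
Rank yield: 2, 5, 1, 3, 4
d = rank(temp) − rank(yield): 2, -3, 4, 0, -3; Σd² = 38
ρ = 1 − 6Σd² / [n(n²−1)] = 1 − 6×38 / (5×24) = 1 − 228/120 ≈ -0.9000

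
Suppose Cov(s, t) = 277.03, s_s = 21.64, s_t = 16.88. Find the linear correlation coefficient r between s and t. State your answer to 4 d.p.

r = Cov(s,t) / (s_s · s_t) = 277.03 / (21.64 × 16.88)
  = 277.03 / 365.2832 ≈ 0.7584

0.7584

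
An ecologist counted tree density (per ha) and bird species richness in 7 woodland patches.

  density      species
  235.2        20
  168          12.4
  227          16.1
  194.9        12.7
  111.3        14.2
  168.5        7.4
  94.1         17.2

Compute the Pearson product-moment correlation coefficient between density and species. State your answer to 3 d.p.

n = 7, Σx = 1199, Σy = 100, Σx² = 222692.8, Σy² = 1526.5, Σxy = 17363.01
nΣxy − ΣxΣy = 121541.07 − 119900 = 1641.07
nΣx² − (Σx)² = 1558849.6 − 1437601 = 121248.6; nΣy² − (Σy)² = 10685.5 − 10000 = 685.5
r = 1641.07 / √(121248.6 × 685.5) = 1641.07 / 9116.7930 ≈ 0.180

0.180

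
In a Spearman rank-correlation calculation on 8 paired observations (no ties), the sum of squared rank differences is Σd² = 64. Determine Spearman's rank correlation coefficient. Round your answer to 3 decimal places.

ρ = 1 − 6Σd² / [n(n²−1)] = 1 − 6×64 / (8×63)
  = 1 − 384/504 = 1 − 0.7619 ≈ 0.238

0.238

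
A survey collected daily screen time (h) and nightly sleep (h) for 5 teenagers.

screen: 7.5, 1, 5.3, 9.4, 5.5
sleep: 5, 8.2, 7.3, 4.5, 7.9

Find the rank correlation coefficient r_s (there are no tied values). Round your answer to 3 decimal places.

Rank screen: 4, 1, 2, 5, 3
Rank sleep: 2, 5, 3, 1, 4
d = rank(screen) − rank(sleep): 2, -4, -1, 4, -1; Σd² = 38
ρ = 1 − 6Σd² / [n(n²−1)] = 1 − 6×38 / (5×24) = 1 − 228/120 ≈ -0.900

-0.900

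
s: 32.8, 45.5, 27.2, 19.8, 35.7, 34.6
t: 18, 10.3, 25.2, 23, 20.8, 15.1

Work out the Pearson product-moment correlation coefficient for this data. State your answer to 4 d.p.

-0.8450

n = 6, Σs = 195.6, Σt = 112.4, Σs² = 6749.62, Σt² = 2254.78, Σst = 3464.91
nΣst − ΣsΣt = 20789.46 − 21985.44 = -1195.98
nΣs² − (Σs)² = 40497.72 − 38259.36 = 2238.36; nΣt² − (Σt)² = 13528.68 − 12633.76 = 894.92
r = -1195.98 / √(2238.36 × 894.92) = -1195.98 / 1415.3279 ≈ -0.8450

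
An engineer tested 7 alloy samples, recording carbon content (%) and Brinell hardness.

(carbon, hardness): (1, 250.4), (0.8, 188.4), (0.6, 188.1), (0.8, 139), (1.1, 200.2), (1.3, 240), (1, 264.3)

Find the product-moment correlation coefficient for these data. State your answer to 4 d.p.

0.5833

n = 7, Σx = 6.6, Σy = 1470.4, Σx² = 6.54, Σy² = 320431.86, Σxy = 1421.7
nΣxy − ΣxΣy = 9951.9 − 9704.64 = 247.26
nΣx² − (Σx)² = 45.78 − 43.56 = 2.22; nΣy² − (Σy)² = 2243023.02 − 2162076.16 = 80946.86
r = 247.26 / √(2.22 × 80946.86) = 247.26 / 423.9128 ≈ 0.5833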